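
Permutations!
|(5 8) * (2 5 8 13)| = |(2 5 13)| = 3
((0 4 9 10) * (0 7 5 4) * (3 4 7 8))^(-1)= (3 8 10 9 4)(5 7)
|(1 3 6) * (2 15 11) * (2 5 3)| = 7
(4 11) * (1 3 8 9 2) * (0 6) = (0 6)(1 3 8 9 2)(4 11) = [6, 3, 1, 8, 11, 5, 0, 7, 9, 2, 10, 4]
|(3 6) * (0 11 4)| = 6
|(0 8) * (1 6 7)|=6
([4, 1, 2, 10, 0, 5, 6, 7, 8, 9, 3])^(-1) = (0 4)(3 10)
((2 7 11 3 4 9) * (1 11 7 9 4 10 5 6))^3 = ((1 11 3 10 5 6)(2 9))^3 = (1 10)(2 9)(3 6)(5 11)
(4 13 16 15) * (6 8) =(4 13 16 15)(6 8) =[0, 1, 2, 3, 13, 5, 8, 7, 6, 9, 10, 11, 12, 16, 14, 4, 15]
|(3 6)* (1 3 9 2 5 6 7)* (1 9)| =7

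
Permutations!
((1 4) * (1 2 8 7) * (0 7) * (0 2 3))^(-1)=((0 7 1 4 3)(2 8))^(-1)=(0 3 4 1 7)(2 8)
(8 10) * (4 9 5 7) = (4 9 5 7)(8 10) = [0, 1, 2, 3, 9, 7, 6, 4, 10, 5, 8]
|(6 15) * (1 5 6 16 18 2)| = |(1 5 6 15 16 18 2)| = 7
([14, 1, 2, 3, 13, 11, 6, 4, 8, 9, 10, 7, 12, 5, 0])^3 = (0 14)(4 11 13 7 5)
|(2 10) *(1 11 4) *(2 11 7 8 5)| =8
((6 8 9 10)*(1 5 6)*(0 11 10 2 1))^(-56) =(0 11 10)(1 9 6)(2 8 5)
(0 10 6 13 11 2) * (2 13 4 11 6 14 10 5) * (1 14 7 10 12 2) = (0 5 1 14 12 2)(4 11 13 6)(7 10) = [5, 14, 0, 3, 11, 1, 4, 10, 8, 9, 7, 13, 2, 6, 12]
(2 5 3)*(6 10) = [0, 1, 5, 2, 4, 3, 10, 7, 8, 9, 6] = (2 5 3)(6 10)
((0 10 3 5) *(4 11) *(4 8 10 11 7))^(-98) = ((0 11 8 10 3 5)(4 7))^(-98) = (0 3 8)(5 10 11)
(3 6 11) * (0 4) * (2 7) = [4, 1, 7, 6, 0, 5, 11, 2, 8, 9, 10, 3] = (0 4)(2 7)(3 6 11)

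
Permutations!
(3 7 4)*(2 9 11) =(2 9 11)(3 7 4) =[0, 1, 9, 7, 3, 5, 6, 4, 8, 11, 10, 2]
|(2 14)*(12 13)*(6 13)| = |(2 14)(6 13 12)| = 6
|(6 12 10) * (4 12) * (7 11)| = 4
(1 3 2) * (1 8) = (1 3 2 8) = [0, 3, 8, 2, 4, 5, 6, 7, 1]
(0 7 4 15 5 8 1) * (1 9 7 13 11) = [13, 0, 2, 3, 15, 8, 6, 4, 9, 7, 10, 1, 12, 11, 14, 5] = (0 13 11 1)(4 15 5 8 9 7)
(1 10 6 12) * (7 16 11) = [0, 10, 2, 3, 4, 5, 12, 16, 8, 9, 6, 7, 1, 13, 14, 15, 11] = (1 10 6 12)(7 16 11)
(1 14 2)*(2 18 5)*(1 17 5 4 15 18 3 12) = (1 14 3 12)(2 17 5)(4 15 18) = [0, 14, 17, 12, 15, 2, 6, 7, 8, 9, 10, 11, 1, 13, 3, 18, 16, 5, 4]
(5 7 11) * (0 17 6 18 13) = [17, 1, 2, 3, 4, 7, 18, 11, 8, 9, 10, 5, 12, 0, 14, 15, 16, 6, 13] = (0 17 6 18 13)(5 7 11)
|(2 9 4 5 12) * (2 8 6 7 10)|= 9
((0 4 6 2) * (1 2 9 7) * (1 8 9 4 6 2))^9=((0 6 4 2)(7 8 9))^9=(9)(0 6 4 2)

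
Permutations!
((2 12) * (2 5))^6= ((2 12 5))^6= (12)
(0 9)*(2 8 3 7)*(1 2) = (0 9)(1 2 8 3 7) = [9, 2, 8, 7, 4, 5, 6, 1, 3, 0]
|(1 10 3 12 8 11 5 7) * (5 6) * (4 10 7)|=|(1 7)(3 12 8 11 6 5 4 10)|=8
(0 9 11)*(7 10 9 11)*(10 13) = [11, 1, 2, 3, 4, 5, 6, 13, 8, 7, 9, 0, 12, 10] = (0 11)(7 13 10 9)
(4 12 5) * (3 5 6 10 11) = (3 5 4 12 6 10 11) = [0, 1, 2, 5, 12, 4, 10, 7, 8, 9, 11, 3, 6]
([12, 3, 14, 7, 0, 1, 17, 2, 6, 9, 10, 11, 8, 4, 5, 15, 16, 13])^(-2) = [13, 14, 3, 5, 17, 2, 12, 1, 0, 9, 10, 11, 4, 6, 7, 15, 16, 8]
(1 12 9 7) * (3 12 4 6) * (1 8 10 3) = (1 4 6)(3 12 9 7 8 10) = [0, 4, 2, 12, 6, 5, 1, 8, 10, 7, 3, 11, 9]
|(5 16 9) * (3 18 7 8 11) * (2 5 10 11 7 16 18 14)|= |(2 5 18 16 9 10 11 3 14)(7 8)|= 18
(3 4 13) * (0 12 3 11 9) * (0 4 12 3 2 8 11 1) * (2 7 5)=(0 3 12 7 5 2 8 11 9 4 13 1)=[3, 0, 8, 12, 13, 2, 6, 5, 11, 4, 10, 9, 7, 1]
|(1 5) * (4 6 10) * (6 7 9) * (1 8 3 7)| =9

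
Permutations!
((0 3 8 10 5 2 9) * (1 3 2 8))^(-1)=(0 9 2)(1 3)(5 10 8)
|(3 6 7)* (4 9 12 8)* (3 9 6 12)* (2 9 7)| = 7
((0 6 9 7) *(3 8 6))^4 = (0 9 8)(3 7 6)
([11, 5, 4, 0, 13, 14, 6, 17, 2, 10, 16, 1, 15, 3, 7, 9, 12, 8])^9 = [4, 3, 7, 2, 17, 0, 6, 1, 14, 15, 9, 13, 16, 8, 11, 12, 10, 5]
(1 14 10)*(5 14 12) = (1 12 5 14 10) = [0, 12, 2, 3, 4, 14, 6, 7, 8, 9, 1, 11, 5, 13, 10]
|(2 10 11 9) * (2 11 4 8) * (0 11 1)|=4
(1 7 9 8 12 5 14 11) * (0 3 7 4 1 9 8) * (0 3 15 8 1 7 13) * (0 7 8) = (0 15)(1 4 8 12 5 14 11 9 3 13 7) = [15, 4, 2, 13, 8, 14, 6, 1, 12, 3, 10, 9, 5, 7, 11, 0]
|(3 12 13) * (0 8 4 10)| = 12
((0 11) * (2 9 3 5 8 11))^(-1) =((0 2 9 3 5 8 11))^(-1) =(0 11 8 5 3 9 2)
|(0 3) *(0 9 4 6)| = |(0 3 9 4 6)| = 5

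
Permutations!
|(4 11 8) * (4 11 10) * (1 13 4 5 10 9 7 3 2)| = |(1 13 4 9 7 3 2)(5 10)(8 11)| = 14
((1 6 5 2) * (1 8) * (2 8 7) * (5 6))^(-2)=(1 5 8)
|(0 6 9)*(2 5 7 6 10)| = |(0 10 2 5 7 6 9)| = 7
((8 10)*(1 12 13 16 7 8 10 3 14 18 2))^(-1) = ((1 12 13 16 7 8 3 14 18 2))^(-1) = (1 2 18 14 3 8 7 16 13 12)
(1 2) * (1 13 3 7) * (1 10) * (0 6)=[6, 2, 13, 7, 4, 5, 0, 10, 8, 9, 1, 11, 12, 3]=(0 6)(1 2 13 3 7 10)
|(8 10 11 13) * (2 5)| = 4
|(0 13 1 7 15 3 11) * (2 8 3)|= 9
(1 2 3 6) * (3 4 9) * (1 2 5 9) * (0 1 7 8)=(0 1 5 9 3 6 2 4 7 8)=[1, 5, 4, 6, 7, 9, 2, 8, 0, 3]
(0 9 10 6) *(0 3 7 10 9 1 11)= (0 1 11)(3 7 10 6)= [1, 11, 2, 7, 4, 5, 3, 10, 8, 9, 6, 0]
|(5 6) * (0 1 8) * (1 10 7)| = 10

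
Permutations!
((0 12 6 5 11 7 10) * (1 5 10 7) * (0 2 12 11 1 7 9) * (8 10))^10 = ((0 11 7 9)(1 5)(2 12 6 8 10))^10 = (12)(0 7)(9 11)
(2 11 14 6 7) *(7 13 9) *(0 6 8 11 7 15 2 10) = (0 6 13 9 15 2 7 10)(8 11 14) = [6, 1, 7, 3, 4, 5, 13, 10, 11, 15, 0, 14, 12, 9, 8, 2]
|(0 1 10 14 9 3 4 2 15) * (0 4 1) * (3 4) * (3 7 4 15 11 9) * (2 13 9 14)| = |(1 10 2 11 14 3)(4 13 9 15 7)| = 30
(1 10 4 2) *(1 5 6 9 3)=[0, 10, 5, 1, 2, 6, 9, 7, 8, 3, 4]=(1 10 4 2 5 6 9 3)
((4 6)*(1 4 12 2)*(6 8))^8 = (1 8 12)(2 4 6)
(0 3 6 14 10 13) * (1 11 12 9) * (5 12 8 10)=(0 3 6 14 5 12 9 1 11 8 10 13)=[3, 11, 2, 6, 4, 12, 14, 7, 10, 1, 13, 8, 9, 0, 5]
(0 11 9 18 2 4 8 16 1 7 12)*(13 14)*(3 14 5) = (0 11 9 18 2 4 8 16 1 7 12)(3 14 13 5) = [11, 7, 4, 14, 8, 3, 6, 12, 16, 18, 10, 9, 0, 5, 13, 15, 1, 17, 2]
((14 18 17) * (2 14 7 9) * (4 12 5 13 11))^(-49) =(2 9 7 17 18 14)(4 12 5 13 11)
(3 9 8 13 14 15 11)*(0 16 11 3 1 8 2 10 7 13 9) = (0 16 11 1 8 9 2 10 7 13 14 15 3) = [16, 8, 10, 0, 4, 5, 6, 13, 9, 2, 7, 1, 12, 14, 15, 3, 11]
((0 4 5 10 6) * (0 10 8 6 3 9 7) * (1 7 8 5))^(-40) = ((0 4 1 7)(3 9 8 6 10))^(-40) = (10)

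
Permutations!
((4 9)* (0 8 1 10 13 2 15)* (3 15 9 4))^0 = (15)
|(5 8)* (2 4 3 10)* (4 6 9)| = 6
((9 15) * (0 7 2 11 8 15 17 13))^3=(0 11 9)(2 15 13)(7 8 17)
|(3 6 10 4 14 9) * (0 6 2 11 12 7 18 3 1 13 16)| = |(0 6 10 4 14 9 1 13 16)(2 11 12 7 18 3)| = 18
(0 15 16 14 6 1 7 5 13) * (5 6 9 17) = (0 15 16 14 9 17 5 13)(1 7 6) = [15, 7, 2, 3, 4, 13, 1, 6, 8, 17, 10, 11, 12, 0, 9, 16, 14, 5]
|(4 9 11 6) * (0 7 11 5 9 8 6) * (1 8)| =|(0 7 11)(1 8 6 4)(5 9)| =12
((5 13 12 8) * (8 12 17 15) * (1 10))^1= ((1 10)(5 13 17 15 8))^1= (1 10)(5 13 17 15 8)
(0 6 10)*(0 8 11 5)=(0 6 10 8 11 5)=[6, 1, 2, 3, 4, 0, 10, 7, 11, 9, 8, 5]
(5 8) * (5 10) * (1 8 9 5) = (1 8 10)(5 9) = [0, 8, 2, 3, 4, 9, 6, 7, 10, 5, 1]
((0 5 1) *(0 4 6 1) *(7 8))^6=(8)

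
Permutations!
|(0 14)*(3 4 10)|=|(0 14)(3 4 10)|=6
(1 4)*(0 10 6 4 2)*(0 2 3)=(0 10 6 4 1 3)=[10, 3, 2, 0, 1, 5, 4, 7, 8, 9, 6]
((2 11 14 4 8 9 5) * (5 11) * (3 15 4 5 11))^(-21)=(2 5 14 11)(3 9 8 4 15)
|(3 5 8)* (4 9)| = 6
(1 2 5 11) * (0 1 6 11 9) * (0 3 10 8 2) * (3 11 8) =[1, 0, 5, 10, 4, 9, 8, 7, 2, 11, 3, 6] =(0 1)(2 5 9 11 6 8)(3 10)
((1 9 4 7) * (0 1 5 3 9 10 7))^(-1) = (0 4 9 3 5 7 10 1)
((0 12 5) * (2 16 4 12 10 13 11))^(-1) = (0 5 12 4 16 2 11 13 10)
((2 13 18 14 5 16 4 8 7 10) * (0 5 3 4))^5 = (0 16 5)(2 4 13 8 18 7 14 10 3)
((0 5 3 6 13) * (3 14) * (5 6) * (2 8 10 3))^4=(0 6 13)(2 5 10)(3 8 14)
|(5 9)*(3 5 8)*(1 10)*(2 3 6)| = |(1 10)(2 3 5 9 8 6)| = 6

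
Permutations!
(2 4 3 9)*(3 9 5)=[0, 1, 4, 5, 9, 3, 6, 7, 8, 2]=(2 4 9)(3 5)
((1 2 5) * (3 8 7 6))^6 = (3 7)(6 8)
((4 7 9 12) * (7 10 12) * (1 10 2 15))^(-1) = (1 15 2 4 12 10)(7 9)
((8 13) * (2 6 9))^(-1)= (2 9 6)(8 13)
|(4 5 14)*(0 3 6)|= |(0 3 6)(4 5 14)|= 3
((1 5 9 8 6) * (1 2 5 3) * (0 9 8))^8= (9)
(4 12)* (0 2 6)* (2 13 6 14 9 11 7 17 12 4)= [13, 1, 14, 3, 4, 5, 0, 17, 8, 11, 10, 7, 2, 6, 9, 15, 16, 12]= (0 13 6)(2 14 9 11 7 17 12)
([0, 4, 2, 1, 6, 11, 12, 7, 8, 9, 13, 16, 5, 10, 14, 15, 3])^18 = (1 6 5 16)(3 4 12 11)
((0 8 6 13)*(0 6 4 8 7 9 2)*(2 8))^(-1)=((0 7 9 8 4 2)(6 13))^(-1)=(0 2 4 8 9 7)(6 13)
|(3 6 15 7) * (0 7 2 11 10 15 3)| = |(0 7)(2 11 10 15)(3 6)| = 4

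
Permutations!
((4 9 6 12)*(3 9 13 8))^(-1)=(3 8 13 4 12 6 9)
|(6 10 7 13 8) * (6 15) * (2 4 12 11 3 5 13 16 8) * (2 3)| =12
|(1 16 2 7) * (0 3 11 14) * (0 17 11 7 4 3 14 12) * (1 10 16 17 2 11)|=|(0 14 2 4 3 7 10 16 11 12)(1 17)|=10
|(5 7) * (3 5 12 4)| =5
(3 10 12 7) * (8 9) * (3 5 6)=(3 10 12 7 5 6)(8 9)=[0, 1, 2, 10, 4, 6, 3, 5, 9, 8, 12, 11, 7]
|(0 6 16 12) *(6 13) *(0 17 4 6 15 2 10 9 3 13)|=|(2 10 9 3 13 15)(4 6 16 12 17)|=30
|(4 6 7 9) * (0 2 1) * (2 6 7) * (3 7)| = |(0 6 2 1)(3 7 9 4)| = 4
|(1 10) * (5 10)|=3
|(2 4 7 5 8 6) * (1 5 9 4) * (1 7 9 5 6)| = 6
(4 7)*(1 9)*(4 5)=(1 9)(4 7 5)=[0, 9, 2, 3, 7, 4, 6, 5, 8, 1]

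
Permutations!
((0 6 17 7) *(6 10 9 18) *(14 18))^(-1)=(0 7 17 6 18 14 9 10)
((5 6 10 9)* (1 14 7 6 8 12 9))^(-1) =((1 14 7 6 10)(5 8 12 9))^(-1) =(1 10 6 7 14)(5 9 12 8)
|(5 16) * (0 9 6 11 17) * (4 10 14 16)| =|(0 9 6 11 17)(4 10 14 16 5)| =5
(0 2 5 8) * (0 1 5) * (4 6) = (0 2)(1 5 8)(4 6) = [2, 5, 0, 3, 6, 8, 4, 7, 1]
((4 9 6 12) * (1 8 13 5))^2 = ((1 8 13 5)(4 9 6 12))^2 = (1 13)(4 6)(5 8)(9 12)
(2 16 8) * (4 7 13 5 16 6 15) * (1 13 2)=(1 13 5 16 8)(2 6 15 4 7)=[0, 13, 6, 3, 7, 16, 15, 2, 1, 9, 10, 11, 12, 5, 14, 4, 8]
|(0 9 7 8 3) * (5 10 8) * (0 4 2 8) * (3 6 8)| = |(0 9 7 5 10)(2 3 4)(6 8)| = 30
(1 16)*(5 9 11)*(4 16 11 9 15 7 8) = (1 11 5 15 7 8 4 16) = [0, 11, 2, 3, 16, 15, 6, 8, 4, 9, 10, 5, 12, 13, 14, 7, 1]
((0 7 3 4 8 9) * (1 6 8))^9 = ((0 7 3 4 1 6 8 9))^9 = (0 7 3 4 1 6 8 9)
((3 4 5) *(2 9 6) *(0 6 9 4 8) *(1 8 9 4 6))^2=(0 8 1)(3 4)(5 9)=((0 1 8)(2 6)(3 9 4 5))^2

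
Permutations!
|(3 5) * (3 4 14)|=4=|(3 5 4 14)|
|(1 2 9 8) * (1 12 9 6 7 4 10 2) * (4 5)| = 6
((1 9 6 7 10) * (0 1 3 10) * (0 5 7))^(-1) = (0 6 9 1)(3 10)(5 7)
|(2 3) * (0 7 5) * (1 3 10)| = 12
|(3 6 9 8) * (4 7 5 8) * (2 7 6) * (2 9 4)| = 6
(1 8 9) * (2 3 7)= (1 8 9)(2 3 7)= [0, 8, 3, 7, 4, 5, 6, 2, 9, 1]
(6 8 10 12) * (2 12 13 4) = (2 12 6 8 10 13 4) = [0, 1, 12, 3, 2, 5, 8, 7, 10, 9, 13, 11, 6, 4]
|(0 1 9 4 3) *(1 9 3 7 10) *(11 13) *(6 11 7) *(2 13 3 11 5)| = 12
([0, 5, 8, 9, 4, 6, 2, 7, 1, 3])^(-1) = (1 8 2 6 5)(3 9)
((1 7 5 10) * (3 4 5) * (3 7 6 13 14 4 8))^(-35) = ((1 6 13 14 4 5 10)(3 8))^(-35) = (14)(3 8)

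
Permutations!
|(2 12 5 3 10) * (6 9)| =|(2 12 5 3 10)(6 9)| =10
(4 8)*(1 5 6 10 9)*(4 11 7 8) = (1 5 6 10 9)(7 8 11) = [0, 5, 2, 3, 4, 6, 10, 8, 11, 1, 9, 7]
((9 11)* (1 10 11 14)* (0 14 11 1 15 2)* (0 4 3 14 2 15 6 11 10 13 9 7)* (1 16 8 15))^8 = ((0 2 4 3 14 6 11 7)(1 13 9 10 16 8 15))^8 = (1 13 9 10 16 8 15)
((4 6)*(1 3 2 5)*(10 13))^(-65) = ((1 3 2 5)(4 6)(10 13))^(-65) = (1 5 2 3)(4 6)(10 13)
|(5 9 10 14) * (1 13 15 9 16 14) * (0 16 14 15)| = 14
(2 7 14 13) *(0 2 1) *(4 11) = (0 2 7 14 13 1)(4 11) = [2, 0, 7, 3, 11, 5, 6, 14, 8, 9, 10, 4, 12, 1, 13]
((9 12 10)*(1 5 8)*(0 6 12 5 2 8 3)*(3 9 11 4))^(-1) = ((0 6 12 10 11 4 3)(1 2 8)(5 9))^(-1) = (0 3 4 11 10 12 6)(1 8 2)(5 9)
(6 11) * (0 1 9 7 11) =[1, 9, 2, 3, 4, 5, 0, 11, 8, 7, 10, 6] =(0 1 9 7 11 6)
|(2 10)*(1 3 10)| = 4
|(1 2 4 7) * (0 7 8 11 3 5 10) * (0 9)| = 11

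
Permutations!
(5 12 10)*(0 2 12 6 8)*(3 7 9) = [2, 1, 12, 7, 4, 6, 8, 9, 0, 3, 5, 11, 10] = (0 2 12 10 5 6 8)(3 7 9)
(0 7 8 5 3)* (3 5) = (0 7 8 3) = [7, 1, 2, 0, 4, 5, 6, 8, 3]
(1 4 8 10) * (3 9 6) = (1 4 8 10)(3 9 6) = [0, 4, 2, 9, 8, 5, 3, 7, 10, 6, 1]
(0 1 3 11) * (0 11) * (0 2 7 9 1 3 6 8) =[3, 6, 7, 2, 4, 5, 8, 9, 0, 1, 10, 11] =(11)(0 3 2 7 9 1 6 8)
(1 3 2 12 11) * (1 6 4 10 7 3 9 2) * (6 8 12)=[0, 9, 6, 1, 10, 5, 4, 3, 12, 2, 7, 8, 11]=(1 9 2 6 4 10 7 3)(8 12 11)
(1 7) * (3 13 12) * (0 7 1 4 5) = (0 7 4 5)(3 13 12) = [7, 1, 2, 13, 5, 0, 6, 4, 8, 9, 10, 11, 3, 12]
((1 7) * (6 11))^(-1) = ((1 7)(6 11))^(-1) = (1 7)(6 11)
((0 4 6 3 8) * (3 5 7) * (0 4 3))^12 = ((0 3 8 4 6 5 7))^12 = (0 5 4 3 7 6 8)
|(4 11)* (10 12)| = |(4 11)(10 12)| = 2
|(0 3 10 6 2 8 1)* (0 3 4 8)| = 8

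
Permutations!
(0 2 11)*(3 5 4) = (0 2 11)(3 5 4) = [2, 1, 11, 5, 3, 4, 6, 7, 8, 9, 10, 0]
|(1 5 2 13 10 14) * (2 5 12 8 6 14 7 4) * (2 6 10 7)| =|(1 12 8 10 2 13 7 4 6 14)| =10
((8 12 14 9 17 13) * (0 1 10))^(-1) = (0 10 1)(8 13 17 9 14 12)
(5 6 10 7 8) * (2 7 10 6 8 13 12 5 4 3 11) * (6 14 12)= [0, 1, 7, 11, 3, 8, 14, 13, 4, 9, 10, 2, 5, 6, 12]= (2 7 13 6 14 12 5 8 4 3 11)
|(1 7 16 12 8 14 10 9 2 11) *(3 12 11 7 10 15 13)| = 42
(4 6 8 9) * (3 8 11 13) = (3 8 9 4 6 11 13) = [0, 1, 2, 8, 6, 5, 11, 7, 9, 4, 10, 13, 12, 3]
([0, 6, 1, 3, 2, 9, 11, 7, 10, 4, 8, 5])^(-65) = (1 4 5 6 2 9 11)(8 10)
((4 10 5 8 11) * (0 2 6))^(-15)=(11)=((0 2 6)(4 10 5 8 11))^(-15)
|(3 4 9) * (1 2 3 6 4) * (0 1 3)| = |(0 1 2)(4 9 6)| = 3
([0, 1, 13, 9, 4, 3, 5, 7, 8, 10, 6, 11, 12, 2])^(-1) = (2 13)(3 5 6 10 9)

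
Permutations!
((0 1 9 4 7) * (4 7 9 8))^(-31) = ((0 1 8 4 9 7))^(-31) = (0 7 9 4 8 1)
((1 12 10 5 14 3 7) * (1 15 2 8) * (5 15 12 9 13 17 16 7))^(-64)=(1 13 16 12 15 8 9 17 7 10 2)(3 14 5)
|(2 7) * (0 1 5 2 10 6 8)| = |(0 1 5 2 7 10 6 8)| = 8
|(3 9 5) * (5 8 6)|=|(3 9 8 6 5)|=5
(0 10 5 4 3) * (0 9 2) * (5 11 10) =(0 5 4 3 9 2)(10 11) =[5, 1, 0, 9, 3, 4, 6, 7, 8, 2, 11, 10]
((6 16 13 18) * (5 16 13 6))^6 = ((5 16 6 13 18))^6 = (5 16 6 13 18)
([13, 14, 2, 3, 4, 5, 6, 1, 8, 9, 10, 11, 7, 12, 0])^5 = (0 14 1 7 12 13)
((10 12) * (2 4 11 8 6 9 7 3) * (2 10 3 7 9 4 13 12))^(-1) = ((2 13 12 3 10)(4 11 8 6))^(-1) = (2 10 3 12 13)(4 6 8 11)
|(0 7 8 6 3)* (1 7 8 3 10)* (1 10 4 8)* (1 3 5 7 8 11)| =10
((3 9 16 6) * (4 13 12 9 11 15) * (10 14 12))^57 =(3 15 13 14 9 6 11 4 10 12 16)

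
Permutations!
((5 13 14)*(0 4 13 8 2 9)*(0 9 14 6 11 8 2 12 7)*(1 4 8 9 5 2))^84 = (14)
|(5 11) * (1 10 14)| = |(1 10 14)(5 11)| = 6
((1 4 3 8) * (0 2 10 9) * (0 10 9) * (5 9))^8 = ((0 2 5 9 10)(1 4 3 8))^8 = (0 9 2 10 5)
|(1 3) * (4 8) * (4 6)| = |(1 3)(4 8 6)| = 6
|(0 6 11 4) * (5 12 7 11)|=7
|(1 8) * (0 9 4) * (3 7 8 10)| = 15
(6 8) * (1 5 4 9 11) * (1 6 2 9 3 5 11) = (1 11 6 8 2 9)(3 5 4) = [0, 11, 9, 5, 3, 4, 8, 7, 2, 1, 10, 6]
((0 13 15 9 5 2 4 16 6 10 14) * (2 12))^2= (0 15 5 2 16 10)(4 6 14 13 9 12)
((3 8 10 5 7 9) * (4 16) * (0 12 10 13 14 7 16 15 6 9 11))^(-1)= ((0 12 10 5 16 4 15 6 9 3 8 13 14 7 11))^(-1)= (0 11 7 14 13 8 3 9 6 15 4 16 5 10 12)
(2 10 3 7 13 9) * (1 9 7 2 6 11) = [0, 9, 10, 2, 4, 5, 11, 13, 8, 6, 3, 1, 12, 7] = (1 9 6 11)(2 10 3)(7 13)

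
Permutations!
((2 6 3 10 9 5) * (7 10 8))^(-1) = ((2 6 3 8 7 10 9 5))^(-1) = (2 5 9 10 7 8 3 6)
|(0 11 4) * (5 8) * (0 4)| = 2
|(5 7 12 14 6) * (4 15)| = 10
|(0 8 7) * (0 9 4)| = 5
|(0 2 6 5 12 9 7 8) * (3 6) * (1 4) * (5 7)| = |(0 2 3 6 7 8)(1 4)(5 12 9)| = 6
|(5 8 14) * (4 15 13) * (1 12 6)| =3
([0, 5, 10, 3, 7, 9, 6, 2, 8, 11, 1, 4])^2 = (1 9 4 2)(5 11 7 10)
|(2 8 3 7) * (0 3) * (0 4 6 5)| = |(0 3 7 2 8 4 6 5)| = 8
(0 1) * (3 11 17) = (0 1)(3 11 17) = [1, 0, 2, 11, 4, 5, 6, 7, 8, 9, 10, 17, 12, 13, 14, 15, 16, 3]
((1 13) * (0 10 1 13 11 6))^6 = ((13)(0 10 1 11 6))^6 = (13)(0 10 1 11 6)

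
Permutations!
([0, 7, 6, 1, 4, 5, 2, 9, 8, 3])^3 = (1 3 9 7)(2 6)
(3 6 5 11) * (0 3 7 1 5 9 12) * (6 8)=[3, 5, 2, 8, 4, 11, 9, 1, 6, 12, 10, 7, 0]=(0 3 8 6 9 12)(1 5 11 7)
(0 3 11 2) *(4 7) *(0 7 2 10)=(0 3 11 10)(2 7 4)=[3, 1, 7, 11, 2, 5, 6, 4, 8, 9, 0, 10]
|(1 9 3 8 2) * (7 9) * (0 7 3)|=12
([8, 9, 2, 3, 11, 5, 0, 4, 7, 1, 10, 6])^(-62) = (0 11 7)(4 8 6)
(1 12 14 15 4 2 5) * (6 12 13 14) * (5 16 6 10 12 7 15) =(1 13 14 5)(2 16 6 7 15 4)(10 12) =[0, 13, 16, 3, 2, 1, 7, 15, 8, 9, 12, 11, 10, 14, 5, 4, 6]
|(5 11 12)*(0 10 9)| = 3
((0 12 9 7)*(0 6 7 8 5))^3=((0 12 9 8 5)(6 7))^3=(0 8 12 5 9)(6 7)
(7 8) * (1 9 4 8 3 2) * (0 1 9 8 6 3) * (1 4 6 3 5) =(0 4 3 2 9 6 5 1 8 7) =[4, 8, 9, 2, 3, 1, 5, 0, 7, 6]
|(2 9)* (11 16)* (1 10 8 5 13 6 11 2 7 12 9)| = 9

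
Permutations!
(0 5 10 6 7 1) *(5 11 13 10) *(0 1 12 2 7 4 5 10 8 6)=[11, 1, 7, 3, 5, 10, 4, 12, 6, 9, 0, 13, 2, 8]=(0 11 13 8 6 4 5 10)(2 7 12)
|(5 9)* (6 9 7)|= |(5 7 6 9)|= 4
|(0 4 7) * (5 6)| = |(0 4 7)(5 6)| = 6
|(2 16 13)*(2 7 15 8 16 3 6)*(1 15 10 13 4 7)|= 24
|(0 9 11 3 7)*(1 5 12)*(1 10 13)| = 5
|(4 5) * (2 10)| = |(2 10)(4 5)| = 2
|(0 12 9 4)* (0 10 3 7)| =7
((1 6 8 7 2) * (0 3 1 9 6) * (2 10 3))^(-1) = (0 1 3 10 7 8 6 9 2)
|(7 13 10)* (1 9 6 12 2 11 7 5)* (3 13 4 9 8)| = 42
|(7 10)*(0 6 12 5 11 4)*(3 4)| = 14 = |(0 6 12 5 11 3 4)(7 10)|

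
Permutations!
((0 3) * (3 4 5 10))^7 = ((0 4 5 10 3))^7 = (0 5 3 4 10)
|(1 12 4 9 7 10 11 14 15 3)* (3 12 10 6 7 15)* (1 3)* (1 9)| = |(1 10 11 14 9 15 12 4)(6 7)| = 8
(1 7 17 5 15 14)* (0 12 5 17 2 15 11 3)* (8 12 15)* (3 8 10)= (17)(0 15 14 1 7 2 10 3)(5 11 8 12)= [15, 7, 10, 0, 4, 11, 6, 2, 12, 9, 3, 8, 5, 13, 1, 14, 16, 17]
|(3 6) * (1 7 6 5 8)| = |(1 7 6 3 5 8)| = 6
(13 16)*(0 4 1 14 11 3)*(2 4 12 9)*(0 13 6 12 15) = (0 15)(1 14 11 3 13 16 6 12 9 2 4) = [15, 14, 4, 13, 1, 5, 12, 7, 8, 2, 10, 3, 9, 16, 11, 0, 6]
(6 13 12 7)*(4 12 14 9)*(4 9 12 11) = [0, 1, 2, 3, 11, 5, 13, 6, 8, 9, 10, 4, 7, 14, 12] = (4 11)(6 13 14 12 7)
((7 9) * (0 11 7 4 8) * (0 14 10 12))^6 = (0 14 9)(4 11 10)(7 12 8)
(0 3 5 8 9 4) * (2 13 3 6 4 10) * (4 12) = (0 6 12 4)(2 13 3 5 8 9 10) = [6, 1, 13, 5, 0, 8, 12, 7, 9, 10, 2, 11, 4, 3]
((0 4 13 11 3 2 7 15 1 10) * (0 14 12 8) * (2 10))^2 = (0 13 3 14 8 4 11 10 12)(1 7)(2 15)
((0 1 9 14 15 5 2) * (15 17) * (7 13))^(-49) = (0 2 5 15 17 14 9 1)(7 13)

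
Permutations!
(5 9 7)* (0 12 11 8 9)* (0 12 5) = [5, 1, 2, 3, 4, 12, 6, 0, 9, 7, 10, 8, 11] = (0 5 12 11 8 9 7)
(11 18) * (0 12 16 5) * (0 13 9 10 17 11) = (0 12 16 5 13 9 10 17 11 18) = [12, 1, 2, 3, 4, 13, 6, 7, 8, 10, 17, 18, 16, 9, 14, 15, 5, 11, 0]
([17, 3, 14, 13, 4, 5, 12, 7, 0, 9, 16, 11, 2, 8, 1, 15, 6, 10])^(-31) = (0 12 13 16 1 17 2 8 6 3 10 14)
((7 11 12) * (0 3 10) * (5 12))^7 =(0 3 10)(5 11 7 12)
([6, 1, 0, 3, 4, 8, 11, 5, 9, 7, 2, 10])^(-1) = [2, 1, 10, 3, 4, 7, 0, 9, 5, 8, 11, 6]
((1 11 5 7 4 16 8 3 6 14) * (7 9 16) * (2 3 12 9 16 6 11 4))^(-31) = ((1 4 7 2 3 11 5 16 8 12 9 6 14))^(-31) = (1 8 2 6 5 4 12 3 14 16 7 9 11)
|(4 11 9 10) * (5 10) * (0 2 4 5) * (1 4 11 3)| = 12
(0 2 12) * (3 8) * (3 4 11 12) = (0 2 3 8 4 11 12) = [2, 1, 3, 8, 11, 5, 6, 7, 4, 9, 10, 12, 0]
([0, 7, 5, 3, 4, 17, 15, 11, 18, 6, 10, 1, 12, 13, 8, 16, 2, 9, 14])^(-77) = (1 7 11)(8 18 14)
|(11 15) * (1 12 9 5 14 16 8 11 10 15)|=8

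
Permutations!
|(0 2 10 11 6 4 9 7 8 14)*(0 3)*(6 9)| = 18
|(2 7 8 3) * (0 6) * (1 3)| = 10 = |(0 6)(1 3 2 7 8)|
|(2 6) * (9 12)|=2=|(2 6)(9 12)|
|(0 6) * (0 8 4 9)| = |(0 6 8 4 9)| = 5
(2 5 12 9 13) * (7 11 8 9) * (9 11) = (2 5 12 7 9 13)(8 11) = [0, 1, 5, 3, 4, 12, 6, 9, 11, 13, 10, 8, 7, 2]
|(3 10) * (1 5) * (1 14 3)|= 5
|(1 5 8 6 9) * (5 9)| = |(1 9)(5 8 6)| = 6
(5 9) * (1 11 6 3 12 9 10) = [0, 11, 2, 12, 4, 10, 3, 7, 8, 5, 1, 6, 9] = (1 11 6 3 12 9 5 10)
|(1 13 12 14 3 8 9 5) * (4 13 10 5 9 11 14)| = |(1 10 5)(3 8 11 14)(4 13 12)| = 12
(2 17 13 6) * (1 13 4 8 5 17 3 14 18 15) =(1 13 6 2 3 14 18 15)(4 8 5 17) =[0, 13, 3, 14, 8, 17, 2, 7, 5, 9, 10, 11, 12, 6, 18, 1, 16, 4, 15]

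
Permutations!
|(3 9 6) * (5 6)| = 4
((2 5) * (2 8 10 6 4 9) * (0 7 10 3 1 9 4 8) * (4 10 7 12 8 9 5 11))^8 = (0 8 1)(2 4 6)(3 5 12)(9 11 10)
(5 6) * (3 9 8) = (3 9 8)(5 6) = [0, 1, 2, 9, 4, 6, 5, 7, 3, 8]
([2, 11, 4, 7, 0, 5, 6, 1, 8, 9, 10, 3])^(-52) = [4, 1, 0, 3, 2, 5, 6, 7, 8, 9, 10, 11]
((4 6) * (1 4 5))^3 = (1 5 6 4)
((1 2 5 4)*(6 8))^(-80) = (8)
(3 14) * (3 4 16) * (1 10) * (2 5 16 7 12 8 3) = (1 10)(2 5 16)(3 14 4 7 12 8) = [0, 10, 5, 14, 7, 16, 6, 12, 3, 9, 1, 11, 8, 13, 4, 15, 2]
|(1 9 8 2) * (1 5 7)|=6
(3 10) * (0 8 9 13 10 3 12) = (0 8 9 13 10 12) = [8, 1, 2, 3, 4, 5, 6, 7, 9, 13, 12, 11, 0, 10]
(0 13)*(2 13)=(0 2 13)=[2, 1, 13, 3, 4, 5, 6, 7, 8, 9, 10, 11, 12, 0]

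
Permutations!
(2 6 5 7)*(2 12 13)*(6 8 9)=(2 8 9 6 5 7 12 13)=[0, 1, 8, 3, 4, 7, 5, 12, 9, 6, 10, 11, 13, 2]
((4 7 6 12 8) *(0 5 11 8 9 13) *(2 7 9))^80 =(0 8 13 11 9 5 4)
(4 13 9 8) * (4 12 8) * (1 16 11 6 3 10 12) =(1 16 11 6 3 10 12 8)(4 13 9) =[0, 16, 2, 10, 13, 5, 3, 7, 1, 4, 12, 6, 8, 9, 14, 15, 11]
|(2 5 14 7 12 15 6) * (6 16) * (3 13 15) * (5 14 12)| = 10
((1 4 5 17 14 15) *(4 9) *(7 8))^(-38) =(1 17 9 14 4 15 5)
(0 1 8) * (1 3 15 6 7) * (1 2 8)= [3, 1, 8, 15, 4, 5, 7, 2, 0, 9, 10, 11, 12, 13, 14, 6]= (0 3 15 6 7 2 8)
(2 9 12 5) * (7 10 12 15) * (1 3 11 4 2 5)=(1 3 11 4 2 9 15 7 10 12)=[0, 3, 9, 11, 2, 5, 6, 10, 8, 15, 12, 4, 1, 13, 14, 7]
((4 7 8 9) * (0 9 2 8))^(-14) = ((0 9 4 7)(2 8))^(-14) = (0 4)(7 9)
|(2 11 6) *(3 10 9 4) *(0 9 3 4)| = 6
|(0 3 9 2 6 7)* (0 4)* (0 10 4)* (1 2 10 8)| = 10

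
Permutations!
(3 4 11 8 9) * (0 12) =(0 12)(3 4 11 8 9) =[12, 1, 2, 4, 11, 5, 6, 7, 9, 3, 10, 8, 0]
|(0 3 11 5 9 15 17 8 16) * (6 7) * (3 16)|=14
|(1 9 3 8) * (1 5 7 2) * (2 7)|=6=|(1 9 3 8 5 2)|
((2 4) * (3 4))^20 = (2 4 3)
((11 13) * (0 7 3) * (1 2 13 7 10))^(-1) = (0 3 7 11 13 2 1 10)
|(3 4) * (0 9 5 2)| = 4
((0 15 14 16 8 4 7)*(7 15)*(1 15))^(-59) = (0 7)(1 15 14 16 8 4)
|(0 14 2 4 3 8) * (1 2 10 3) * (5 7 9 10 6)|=|(0 14 6 5 7 9 10 3 8)(1 2 4)|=9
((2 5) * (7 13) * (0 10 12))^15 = (2 5)(7 13)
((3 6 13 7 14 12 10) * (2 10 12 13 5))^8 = ((2 10 3 6 5)(7 14 13))^8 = (2 6 10 5 3)(7 13 14)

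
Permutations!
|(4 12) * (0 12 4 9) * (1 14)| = 6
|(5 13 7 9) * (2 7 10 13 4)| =|(2 7 9 5 4)(10 13)| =10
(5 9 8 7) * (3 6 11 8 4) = (3 6 11 8 7 5 9 4) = [0, 1, 2, 6, 3, 9, 11, 5, 7, 4, 10, 8]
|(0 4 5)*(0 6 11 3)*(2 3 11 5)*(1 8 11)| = |(0 4 2 3)(1 8 11)(5 6)| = 12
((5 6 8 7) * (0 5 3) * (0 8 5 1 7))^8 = (0 3 1 8 7)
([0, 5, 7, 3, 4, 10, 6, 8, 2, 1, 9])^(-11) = [0, 5, 7, 3, 4, 10, 6, 8, 2, 1, 9]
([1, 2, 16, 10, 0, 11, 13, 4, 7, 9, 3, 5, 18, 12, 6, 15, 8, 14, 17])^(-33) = (0 2 8 4 1 16 7)(3 10)(5 11)(6 18)(12 14)(13 17)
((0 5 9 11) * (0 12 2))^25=(0 5 9 11 12 2)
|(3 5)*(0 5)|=3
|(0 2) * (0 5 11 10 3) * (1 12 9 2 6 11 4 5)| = 20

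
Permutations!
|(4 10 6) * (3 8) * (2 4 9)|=10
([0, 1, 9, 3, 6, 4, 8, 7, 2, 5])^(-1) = [0, 1, 8, 3, 5, 9, 4, 7, 6, 2]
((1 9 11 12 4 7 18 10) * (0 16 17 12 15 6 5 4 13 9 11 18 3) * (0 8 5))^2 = ((0 16 17 12 13 9 18 10 1 11 15 6)(3 8 5 4 7))^2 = (0 17 13 18 1 15)(3 5 7 8 4)(6 16 12 9 10 11)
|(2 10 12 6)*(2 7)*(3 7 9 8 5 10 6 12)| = |(12)(2 6 9 8 5 10 3 7)| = 8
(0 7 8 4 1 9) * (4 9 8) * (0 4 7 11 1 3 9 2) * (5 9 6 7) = (0 11 1 8 2)(3 6 7 5 9 4) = [11, 8, 0, 6, 3, 9, 7, 5, 2, 4, 10, 1]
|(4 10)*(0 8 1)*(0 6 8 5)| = |(0 5)(1 6 8)(4 10)| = 6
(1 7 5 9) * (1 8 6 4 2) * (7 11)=(1 11 7 5 9 8 6 4 2)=[0, 11, 1, 3, 2, 9, 4, 5, 6, 8, 10, 7]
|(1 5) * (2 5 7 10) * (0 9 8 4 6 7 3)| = |(0 9 8 4 6 7 10 2 5 1 3)| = 11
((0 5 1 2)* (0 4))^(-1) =(0 4 2 1 5)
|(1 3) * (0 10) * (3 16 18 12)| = 10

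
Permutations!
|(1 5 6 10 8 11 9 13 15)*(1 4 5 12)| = 18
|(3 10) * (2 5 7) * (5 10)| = |(2 10 3 5 7)| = 5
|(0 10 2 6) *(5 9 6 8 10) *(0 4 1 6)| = |(0 5 9)(1 6 4)(2 8 10)| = 3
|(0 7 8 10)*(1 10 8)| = |(0 7 1 10)| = 4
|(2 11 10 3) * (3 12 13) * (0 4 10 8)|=|(0 4 10 12 13 3 2 11 8)|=9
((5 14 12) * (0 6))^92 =((0 6)(5 14 12))^92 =(5 12 14)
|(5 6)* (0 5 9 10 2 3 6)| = |(0 5)(2 3 6 9 10)| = 10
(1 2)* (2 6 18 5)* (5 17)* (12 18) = (1 6 12 18 17 5 2) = [0, 6, 1, 3, 4, 2, 12, 7, 8, 9, 10, 11, 18, 13, 14, 15, 16, 5, 17]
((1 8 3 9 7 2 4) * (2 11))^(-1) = (1 4 2 11 7 9 3 8)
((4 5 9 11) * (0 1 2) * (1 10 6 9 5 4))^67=(0 11 10 1 6 2 9)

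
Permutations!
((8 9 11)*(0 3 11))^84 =(0 9 8 11 3)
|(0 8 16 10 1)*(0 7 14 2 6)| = |(0 8 16 10 1 7 14 2 6)| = 9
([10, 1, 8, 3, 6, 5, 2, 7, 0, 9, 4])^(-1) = (0 8 2 6 4 10)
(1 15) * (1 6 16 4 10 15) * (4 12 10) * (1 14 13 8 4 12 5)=(1 14 13 8 4 12 10 15 6 16 5)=[0, 14, 2, 3, 12, 1, 16, 7, 4, 9, 15, 11, 10, 8, 13, 6, 5]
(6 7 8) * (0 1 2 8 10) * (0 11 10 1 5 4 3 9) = (0 5 4 3 9)(1 2 8 6 7)(10 11) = [5, 2, 8, 9, 3, 4, 7, 1, 6, 0, 11, 10]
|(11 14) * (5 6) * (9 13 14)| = 4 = |(5 6)(9 13 14 11)|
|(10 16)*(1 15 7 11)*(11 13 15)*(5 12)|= 6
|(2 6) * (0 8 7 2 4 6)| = |(0 8 7 2)(4 6)| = 4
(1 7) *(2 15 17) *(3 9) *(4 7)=(1 4 7)(2 15 17)(3 9)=[0, 4, 15, 9, 7, 5, 6, 1, 8, 3, 10, 11, 12, 13, 14, 17, 16, 2]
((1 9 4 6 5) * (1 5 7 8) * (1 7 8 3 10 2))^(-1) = (1 2 10 3 7 8 6 4 9) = ((1 9 4 6 8 7 3 10 2))^(-1)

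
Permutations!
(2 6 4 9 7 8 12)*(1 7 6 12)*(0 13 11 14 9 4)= [13, 7, 12, 3, 4, 5, 0, 8, 1, 6, 10, 14, 2, 11, 9]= (0 13 11 14 9 6)(1 7 8)(2 12)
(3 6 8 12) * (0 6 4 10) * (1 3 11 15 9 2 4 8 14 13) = (0 6 14 13 1 3 8 12 11 15 9 2 4 10) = [6, 3, 4, 8, 10, 5, 14, 7, 12, 2, 0, 15, 11, 1, 13, 9]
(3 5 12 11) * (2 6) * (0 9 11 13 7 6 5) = (0 9 11 3)(2 5 12 13 7 6) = [9, 1, 5, 0, 4, 12, 2, 6, 8, 11, 10, 3, 13, 7]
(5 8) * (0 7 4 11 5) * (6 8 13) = (0 7 4 11 5 13 6 8) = [7, 1, 2, 3, 11, 13, 8, 4, 0, 9, 10, 5, 12, 6]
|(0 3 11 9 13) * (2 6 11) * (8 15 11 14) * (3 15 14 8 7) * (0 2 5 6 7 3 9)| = 60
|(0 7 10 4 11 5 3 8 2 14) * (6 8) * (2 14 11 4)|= |(0 7 10 2 11 5 3 6 8 14)|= 10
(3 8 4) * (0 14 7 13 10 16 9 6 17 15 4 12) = [14, 1, 2, 8, 3, 5, 17, 13, 12, 6, 16, 11, 0, 10, 7, 4, 9, 15] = (0 14 7 13 10 16 9 6 17 15 4 3 8 12)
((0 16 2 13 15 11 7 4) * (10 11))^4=(0 15 4 13 7 2 11 16 10)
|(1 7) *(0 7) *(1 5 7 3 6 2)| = 10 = |(0 3 6 2 1)(5 7)|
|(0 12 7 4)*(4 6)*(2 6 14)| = 7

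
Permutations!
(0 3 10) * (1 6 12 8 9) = (0 3 10)(1 6 12 8 9) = [3, 6, 2, 10, 4, 5, 12, 7, 9, 1, 0, 11, 8]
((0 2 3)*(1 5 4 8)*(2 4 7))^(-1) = (0 3 2 7 5 1 8 4)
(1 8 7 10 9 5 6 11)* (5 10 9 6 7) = [0, 8, 2, 3, 4, 7, 11, 9, 5, 10, 6, 1] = (1 8 5 7 9 10 6 11)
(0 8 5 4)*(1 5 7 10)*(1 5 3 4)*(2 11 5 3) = (0 8 7 10 3 4)(1 2 11 5) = [8, 2, 11, 4, 0, 1, 6, 10, 7, 9, 3, 5]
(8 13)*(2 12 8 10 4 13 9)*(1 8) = (1 8 9 2 12)(4 13 10) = [0, 8, 12, 3, 13, 5, 6, 7, 9, 2, 4, 11, 1, 10]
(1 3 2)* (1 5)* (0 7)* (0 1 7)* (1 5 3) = [0, 1, 3, 2, 4, 7, 6, 5] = (2 3)(5 7)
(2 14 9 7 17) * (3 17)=[0, 1, 14, 17, 4, 5, 6, 3, 8, 7, 10, 11, 12, 13, 9, 15, 16, 2]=(2 14 9 7 3 17)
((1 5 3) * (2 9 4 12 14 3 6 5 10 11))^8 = ((1 10 11 2 9 4 12 14 3)(5 6))^8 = (1 3 14 12 4 9 2 11 10)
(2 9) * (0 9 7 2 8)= (0 9 8)(2 7)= [9, 1, 7, 3, 4, 5, 6, 2, 0, 8]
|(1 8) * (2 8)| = 3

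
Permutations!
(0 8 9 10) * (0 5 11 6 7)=[8, 1, 2, 3, 4, 11, 7, 0, 9, 10, 5, 6]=(0 8 9 10 5 11 6 7)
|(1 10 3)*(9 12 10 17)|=6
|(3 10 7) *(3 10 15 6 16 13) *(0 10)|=|(0 10 7)(3 15 6 16 13)|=15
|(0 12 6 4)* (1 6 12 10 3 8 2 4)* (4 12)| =|(0 10 3 8 2 12 4)(1 6)| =14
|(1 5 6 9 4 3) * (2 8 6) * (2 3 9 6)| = 6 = |(1 5 3)(2 8)(4 9)|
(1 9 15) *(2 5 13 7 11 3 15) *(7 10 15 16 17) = (1 9 2 5 13 10 15)(3 16 17 7 11) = [0, 9, 5, 16, 4, 13, 6, 11, 8, 2, 15, 3, 12, 10, 14, 1, 17, 7]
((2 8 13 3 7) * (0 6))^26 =((0 6)(2 8 13 3 7))^26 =(2 8 13 3 7)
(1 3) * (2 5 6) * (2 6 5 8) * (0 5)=(0 5)(1 3)(2 8)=[5, 3, 8, 1, 4, 0, 6, 7, 2]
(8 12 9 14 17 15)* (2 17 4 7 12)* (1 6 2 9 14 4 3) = (1 6 2 17 15 8 9 4 7 12 14 3) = [0, 6, 17, 1, 7, 5, 2, 12, 9, 4, 10, 11, 14, 13, 3, 8, 16, 15]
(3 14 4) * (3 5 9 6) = [0, 1, 2, 14, 5, 9, 3, 7, 8, 6, 10, 11, 12, 13, 4] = (3 14 4 5 9 6)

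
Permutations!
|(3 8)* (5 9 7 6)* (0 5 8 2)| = 8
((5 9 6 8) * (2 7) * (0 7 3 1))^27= (0 2 1 7 3)(5 8 6 9)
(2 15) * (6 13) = (2 15)(6 13) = [0, 1, 15, 3, 4, 5, 13, 7, 8, 9, 10, 11, 12, 6, 14, 2]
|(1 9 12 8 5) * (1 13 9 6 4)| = |(1 6 4)(5 13 9 12 8)| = 15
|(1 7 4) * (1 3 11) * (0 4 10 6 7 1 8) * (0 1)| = |(0 4 3 11 8 1)(6 7 10)| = 6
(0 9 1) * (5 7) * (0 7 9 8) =(0 8)(1 7 5 9) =[8, 7, 2, 3, 4, 9, 6, 5, 0, 1]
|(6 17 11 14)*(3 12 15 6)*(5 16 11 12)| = |(3 5 16 11 14)(6 17 12 15)| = 20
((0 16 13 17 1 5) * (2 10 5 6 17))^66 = ((0 16 13 2 10 5)(1 6 17))^66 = (17)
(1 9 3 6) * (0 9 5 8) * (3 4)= (0 9 4 3 6 1 5 8)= [9, 5, 2, 6, 3, 8, 1, 7, 0, 4]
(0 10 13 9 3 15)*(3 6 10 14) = (0 14 3 15)(6 10 13 9) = [14, 1, 2, 15, 4, 5, 10, 7, 8, 6, 13, 11, 12, 9, 3, 0]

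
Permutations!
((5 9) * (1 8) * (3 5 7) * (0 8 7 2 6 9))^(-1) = ((0 8 1 7 3 5)(2 6 9))^(-1) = (0 5 3 7 1 8)(2 9 6)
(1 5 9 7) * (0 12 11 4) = (0 12 11 4)(1 5 9 7) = [12, 5, 2, 3, 0, 9, 6, 1, 8, 7, 10, 4, 11]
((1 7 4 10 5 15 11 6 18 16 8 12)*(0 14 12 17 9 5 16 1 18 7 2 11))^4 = ((0 14 12 18 1 2 11 6 7 4 10 16 8 17 9 5 15))^4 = (0 1 7 8 15 18 6 16 5 12 11 10 9 14 2 4 17)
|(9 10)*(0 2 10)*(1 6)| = |(0 2 10 9)(1 6)| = 4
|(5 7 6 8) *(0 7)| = 5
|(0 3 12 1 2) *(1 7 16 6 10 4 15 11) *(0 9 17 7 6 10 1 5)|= 15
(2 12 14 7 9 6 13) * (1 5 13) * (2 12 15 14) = (1 5 13 12 2 15 14 7 9 6) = [0, 5, 15, 3, 4, 13, 1, 9, 8, 6, 10, 11, 2, 12, 7, 14]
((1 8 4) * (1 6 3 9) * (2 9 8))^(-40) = (1 9 2)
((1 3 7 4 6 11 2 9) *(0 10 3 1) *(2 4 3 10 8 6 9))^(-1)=(0 9 4 11 6 8)(3 7)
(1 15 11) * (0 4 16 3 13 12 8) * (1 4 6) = (0 6 1 15 11 4 16 3 13 12 8) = [6, 15, 2, 13, 16, 5, 1, 7, 0, 9, 10, 4, 8, 12, 14, 11, 3]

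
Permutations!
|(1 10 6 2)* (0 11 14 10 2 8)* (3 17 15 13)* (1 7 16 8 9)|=44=|(0 11 14 10 6 9 1 2 7 16 8)(3 17 15 13)|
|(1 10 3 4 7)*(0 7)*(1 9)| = 7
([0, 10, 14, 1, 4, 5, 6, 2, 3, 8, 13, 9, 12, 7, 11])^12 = [0, 13, 11, 10, 4, 5, 6, 14, 1, 3, 7, 8, 12, 2, 9]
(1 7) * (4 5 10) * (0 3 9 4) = (0 3 9 4 5 10)(1 7) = [3, 7, 2, 9, 5, 10, 6, 1, 8, 4, 0]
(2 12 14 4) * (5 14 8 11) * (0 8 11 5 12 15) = (0 8 5 14 4 2 15)(11 12) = [8, 1, 15, 3, 2, 14, 6, 7, 5, 9, 10, 12, 11, 13, 4, 0]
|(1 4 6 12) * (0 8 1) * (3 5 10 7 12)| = |(0 8 1 4 6 3 5 10 7 12)| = 10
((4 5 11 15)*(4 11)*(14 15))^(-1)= (4 5)(11 15 14)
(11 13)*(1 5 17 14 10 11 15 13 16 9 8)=[0, 5, 2, 3, 4, 17, 6, 7, 1, 8, 11, 16, 12, 15, 10, 13, 9, 14]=(1 5 17 14 10 11 16 9 8)(13 15)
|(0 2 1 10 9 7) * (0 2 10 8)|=7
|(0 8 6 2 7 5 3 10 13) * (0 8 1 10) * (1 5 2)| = 30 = |(0 5 3)(1 10 13 8 6)(2 7)|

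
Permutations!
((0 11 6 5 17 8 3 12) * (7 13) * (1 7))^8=((0 11 6 5 17 8 3 12)(1 7 13))^8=(17)(1 13 7)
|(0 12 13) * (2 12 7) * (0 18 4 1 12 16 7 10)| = 30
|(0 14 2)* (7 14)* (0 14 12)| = |(0 7 12)(2 14)| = 6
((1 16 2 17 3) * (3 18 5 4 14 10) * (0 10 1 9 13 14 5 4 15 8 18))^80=((0 10 3 9 13 14 1 16 2 17)(4 5 15 8 18))^80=(18)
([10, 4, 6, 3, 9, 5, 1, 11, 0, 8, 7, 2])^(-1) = (0 8 9 4 1 6 2 11 7 10)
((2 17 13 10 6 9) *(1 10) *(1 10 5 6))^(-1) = (1 10 13 17 2 9 6 5)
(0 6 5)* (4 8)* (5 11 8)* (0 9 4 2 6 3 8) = (0 3 8 2 6 11)(4 5 9) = [3, 1, 6, 8, 5, 9, 11, 7, 2, 4, 10, 0]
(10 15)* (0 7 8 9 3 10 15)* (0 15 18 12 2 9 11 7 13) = [13, 1, 9, 10, 4, 5, 6, 8, 11, 3, 15, 7, 2, 0, 14, 18, 16, 17, 12] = (0 13)(2 9 3 10 15 18 12)(7 8 11)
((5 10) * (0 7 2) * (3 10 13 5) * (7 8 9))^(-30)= ((0 8 9 7 2)(3 10)(5 13))^(-30)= (13)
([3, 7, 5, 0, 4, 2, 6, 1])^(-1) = (0 3)(1 7)(2 5)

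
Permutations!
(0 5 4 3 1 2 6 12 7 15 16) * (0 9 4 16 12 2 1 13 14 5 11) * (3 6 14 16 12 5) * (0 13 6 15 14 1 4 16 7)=(0 11 13 7 14 3 6 2 1 4 15 5 12)(9 16)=[11, 4, 1, 6, 15, 12, 2, 14, 8, 16, 10, 13, 0, 7, 3, 5, 9]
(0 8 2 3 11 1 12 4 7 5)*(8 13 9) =[13, 12, 3, 11, 7, 0, 6, 5, 2, 8, 10, 1, 4, 9] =(0 13 9 8 2 3 11 1 12 4 7 5)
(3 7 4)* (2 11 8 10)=(2 11 8 10)(3 7 4)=[0, 1, 11, 7, 3, 5, 6, 4, 10, 9, 2, 8]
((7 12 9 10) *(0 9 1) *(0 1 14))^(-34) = (0 10 12)(7 14 9)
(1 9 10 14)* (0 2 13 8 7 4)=(0 2 13 8 7 4)(1 9 10 14)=[2, 9, 13, 3, 0, 5, 6, 4, 7, 10, 14, 11, 12, 8, 1]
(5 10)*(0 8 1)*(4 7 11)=(0 8 1)(4 7 11)(5 10)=[8, 0, 2, 3, 7, 10, 6, 11, 1, 9, 5, 4]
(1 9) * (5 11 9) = (1 5 11 9) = [0, 5, 2, 3, 4, 11, 6, 7, 8, 1, 10, 9]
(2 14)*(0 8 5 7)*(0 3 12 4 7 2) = [8, 1, 14, 12, 7, 2, 6, 3, 5, 9, 10, 11, 4, 13, 0] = (0 8 5 2 14)(3 12 4 7)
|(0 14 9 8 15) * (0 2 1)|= |(0 14 9 8 15 2 1)|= 7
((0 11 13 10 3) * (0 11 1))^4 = (13)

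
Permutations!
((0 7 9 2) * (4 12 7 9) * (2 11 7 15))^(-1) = (0 2 15 12 4 7 11 9) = ((0 9 11 7 4 12 15 2))^(-1)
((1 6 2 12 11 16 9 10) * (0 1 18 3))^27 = ((0 1 6 2 12 11 16 9 10 18 3))^27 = (0 11 3 12 18 2 10 6 9 1 16)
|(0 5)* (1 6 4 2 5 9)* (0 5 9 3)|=|(0 3)(1 6 4 2 9)|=10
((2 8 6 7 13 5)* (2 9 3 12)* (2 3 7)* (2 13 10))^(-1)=(2 10 7 9 5 13 6 8)(3 12)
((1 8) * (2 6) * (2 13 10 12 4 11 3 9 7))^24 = (2 12 9 13 11)(3 6 4 7 10)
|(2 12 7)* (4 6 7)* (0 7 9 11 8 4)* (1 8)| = 12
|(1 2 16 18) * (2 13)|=5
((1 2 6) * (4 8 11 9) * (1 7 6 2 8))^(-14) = ((1 8 11 9 4)(6 7))^(-14) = (1 8 11 9 4)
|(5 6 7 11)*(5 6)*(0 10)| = 6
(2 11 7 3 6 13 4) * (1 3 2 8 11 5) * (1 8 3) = (2 5 8 11 7)(3 6 13 4) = [0, 1, 5, 6, 3, 8, 13, 2, 11, 9, 10, 7, 12, 4]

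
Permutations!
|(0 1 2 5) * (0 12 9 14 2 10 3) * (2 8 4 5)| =12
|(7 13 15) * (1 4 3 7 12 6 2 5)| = |(1 4 3 7 13 15 12 6 2 5)| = 10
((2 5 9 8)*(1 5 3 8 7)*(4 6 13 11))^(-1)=(1 7 9 5)(2 8 3)(4 11 13 6)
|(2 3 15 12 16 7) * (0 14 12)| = 8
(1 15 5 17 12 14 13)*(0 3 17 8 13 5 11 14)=[3, 15, 2, 17, 4, 8, 6, 7, 13, 9, 10, 14, 0, 1, 5, 11, 16, 12]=(0 3 17 12)(1 15 11 14 5 8 13)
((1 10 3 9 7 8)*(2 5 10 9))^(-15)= (1 9 7 8)(2 5 10 3)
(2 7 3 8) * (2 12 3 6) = [0, 1, 7, 8, 4, 5, 2, 6, 12, 9, 10, 11, 3] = (2 7 6)(3 8 12)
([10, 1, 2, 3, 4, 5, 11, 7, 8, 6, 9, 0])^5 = (11)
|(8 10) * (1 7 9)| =6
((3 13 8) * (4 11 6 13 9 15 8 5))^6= ((3 9 15 8)(4 11 6 13 5))^6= (3 15)(4 11 6 13 5)(8 9)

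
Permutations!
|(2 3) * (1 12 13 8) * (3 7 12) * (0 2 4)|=|(0 2 7 12 13 8 1 3 4)|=9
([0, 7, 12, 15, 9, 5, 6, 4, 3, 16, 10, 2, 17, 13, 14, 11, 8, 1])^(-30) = [0, 3, 9, 1, 11, 5, 6, 15, 17, 2, 10, 4, 16, 13, 14, 7, 12, 8]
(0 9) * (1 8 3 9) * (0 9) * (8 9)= (0 1 9 8 3)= [1, 9, 2, 0, 4, 5, 6, 7, 3, 8]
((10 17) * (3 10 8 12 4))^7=((3 10 17 8 12 4))^7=(3 10 17 8 12 4)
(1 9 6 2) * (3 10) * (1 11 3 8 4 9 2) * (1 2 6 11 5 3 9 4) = (1 6 2 5 3 10 8)(9 11) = [0, 6, 5, 10, 4, 3, 2, 7, 1, 11, 8, 9]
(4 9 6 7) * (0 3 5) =(0 3 5)(4 9 6 7) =[3, 1, 2, 5, 9, 0, 7, 4, 8, 6]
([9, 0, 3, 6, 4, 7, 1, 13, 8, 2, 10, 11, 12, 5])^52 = [6, 3, 0, 9, 4, 7, 2, 13, 8, 1, 10, 11, 12, 5]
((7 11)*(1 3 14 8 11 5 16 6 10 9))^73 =(1 16 8 9 5 14 10 7 3 6 11) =((1 3 14 8 11 7 5 16 6 10 9))^73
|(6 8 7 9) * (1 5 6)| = 6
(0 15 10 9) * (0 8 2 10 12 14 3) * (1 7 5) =(0 15 12 14 3)(1 7 5)(2 10 9 8) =[15, 7, 10, 0, 4, 1, 6, 5, 2, 8, 9, 11, 14, 13, 3, 12]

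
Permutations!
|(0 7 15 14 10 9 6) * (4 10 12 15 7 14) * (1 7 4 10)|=21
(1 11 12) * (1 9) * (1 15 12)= [0, 11, 2, 3, 4, 5, 6, 7, 8, 15, 10, 1, 9, 13, 14, 12]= (1 11)(9 15 12)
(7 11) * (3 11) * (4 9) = [0, 1, 2, 11, 9, 5, 6, 3, 8, 4, 10, 7] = (3 11 7)(4 9)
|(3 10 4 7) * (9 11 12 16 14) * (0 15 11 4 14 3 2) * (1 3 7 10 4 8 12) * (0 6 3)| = 44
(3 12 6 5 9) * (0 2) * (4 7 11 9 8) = (0 2)(3 12 6 5 8 4 7 11 9) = [2, 1, 0, 12, 7, 8, 5, 11, 4, 3, 10, 9, 6]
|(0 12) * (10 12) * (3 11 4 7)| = 12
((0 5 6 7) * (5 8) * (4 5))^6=((0 8 4 5 6 7))^6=(8)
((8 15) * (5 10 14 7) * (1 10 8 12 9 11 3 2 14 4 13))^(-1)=((1 10 4 13)(2 14 7 5 8 15 12 9 11 3))^(-1)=(1 13 4 10)(2 3 11 9 12 15 8 5 7 14)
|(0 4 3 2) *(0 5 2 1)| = 4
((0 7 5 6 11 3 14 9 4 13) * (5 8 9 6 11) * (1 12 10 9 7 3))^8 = ((0 3 14 6 5 11 1 12 10 9 4 13)(7 8))^8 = (0 10 5)(1 14 4)(3 9 11)(6 13 12)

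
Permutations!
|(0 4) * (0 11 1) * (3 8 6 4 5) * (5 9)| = |(0 9 5 3 8 6 4 11 1)| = 9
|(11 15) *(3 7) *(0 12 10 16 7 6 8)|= |(0 12 10 16 7 3 6 8)(11 15)|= 8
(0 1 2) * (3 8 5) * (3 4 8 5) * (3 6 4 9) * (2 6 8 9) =[1, 6, 0, 5, 9, 2, 4, 7, 8, 3] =(0 1 6 4 9 3 5 2)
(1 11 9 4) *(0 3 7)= (0 3 7)(1 11 9 4)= [3, 11, 2, 7, 1, 5, 6, 0, 8, 4, 10, 9]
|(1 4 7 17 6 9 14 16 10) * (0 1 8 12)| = 12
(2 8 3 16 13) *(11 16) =(2 8 3 11 16 13) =[0, 1, 8, 11, 4, 5, 6, 7, 3, 9, 10, 16, 12, 2, 14, 15, 13]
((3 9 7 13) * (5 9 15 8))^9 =(3 8 9 13 15 5 7) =((3 15 8 5 9 7 13))^9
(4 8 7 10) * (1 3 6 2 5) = (1 3 6 2 5)(4 8 7 10) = [0, 3, 5, 6, 8, 1, 2, 10, 7, 9, 4]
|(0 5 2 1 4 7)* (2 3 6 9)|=9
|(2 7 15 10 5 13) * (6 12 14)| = 6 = |(2 7 15 10 5 13)(6 12 14)|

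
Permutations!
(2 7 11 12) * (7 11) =(2 11 12) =[0, 1, 11, 3, 4, 5, 6, 7, 8, 9, 10, 12, 2]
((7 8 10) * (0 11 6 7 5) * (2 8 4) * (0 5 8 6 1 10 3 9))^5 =((0 11 1 10 8 3 9)(2 6 7 4))^5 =(0 3 10 11 9 8 1)(2 6 7 4)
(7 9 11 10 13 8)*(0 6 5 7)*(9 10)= [6, 1, 2, 3, 4, 7, 5, 10, 0, 11, 13, 9, 12, 8]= (0 6 5 7 10 13 8)(9 11)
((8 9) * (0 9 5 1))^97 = ((0 9 8 5 1))^97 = (0 8 1 9 5)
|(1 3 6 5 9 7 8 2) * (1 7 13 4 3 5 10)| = |(1 5 9 13 4 3 6 10)(2 7 8)| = 24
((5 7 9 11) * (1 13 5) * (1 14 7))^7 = (1 13 5)(7 14 11 9)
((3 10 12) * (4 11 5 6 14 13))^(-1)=(3 12 10)(4 13 14 6 5 11)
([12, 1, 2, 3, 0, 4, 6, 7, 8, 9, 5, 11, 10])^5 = (12)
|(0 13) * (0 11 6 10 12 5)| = 7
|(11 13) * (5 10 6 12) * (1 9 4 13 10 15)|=10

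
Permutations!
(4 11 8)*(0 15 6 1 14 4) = (0 15 6 1 14 4 11 8) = [15, 14, 2, 3, 11, 5, 1, 7, 0, 9, 10, 8, 12, 13, 4, 6]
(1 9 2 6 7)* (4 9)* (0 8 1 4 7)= (0 8 1 7 4 9 2 6)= [8, 7, 6, 3, 9, 5, 0, 4, 1, 2]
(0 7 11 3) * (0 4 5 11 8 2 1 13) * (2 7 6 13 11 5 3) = (0 6 13)(1 11 2)(3 4)(7 8) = [6, 11, 1, 4, 3, 5, 13, 8, 7, 9, 10, 2, 12, 0]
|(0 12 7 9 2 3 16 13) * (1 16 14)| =10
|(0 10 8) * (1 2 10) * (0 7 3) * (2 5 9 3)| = 20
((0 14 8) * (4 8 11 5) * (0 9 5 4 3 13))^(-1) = ((0 14 11 4 8 9 5 3 13))^(-1) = (0 13 3 5 9 8 4 11 14)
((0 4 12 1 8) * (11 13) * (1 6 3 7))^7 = (0 8 1 7 3 6 12 4)(11 13)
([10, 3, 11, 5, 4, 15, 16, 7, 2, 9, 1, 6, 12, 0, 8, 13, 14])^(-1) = (0 13 15 5 3 1 10)(2 8 14 16 6 11)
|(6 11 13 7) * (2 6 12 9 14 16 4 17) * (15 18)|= |(2 6 11 13 7 12 9 14 16 4 17)(15 18)|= 22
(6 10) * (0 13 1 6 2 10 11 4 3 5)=(0 13 1 6 11 4 3 5)(2 10)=[13, 6, 10, 5, 3, 0, 11, 7, 8, 9, 2, 4, 12, 1]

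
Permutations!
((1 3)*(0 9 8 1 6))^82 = ((0 9 8 1 3 6))^82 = (0 3 8)(1 9 6)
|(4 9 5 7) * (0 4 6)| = 6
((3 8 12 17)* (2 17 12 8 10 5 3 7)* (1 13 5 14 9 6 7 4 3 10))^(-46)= (1 5 14 6 2 4)(3 13 10 9 7 17)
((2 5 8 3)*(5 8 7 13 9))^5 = (2 3 8)(5 7 13 9)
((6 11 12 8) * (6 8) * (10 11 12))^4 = ((6 12)(10 11))^4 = (12)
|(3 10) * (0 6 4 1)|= 4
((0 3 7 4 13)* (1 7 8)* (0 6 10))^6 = (0 13 1)(3 6 7)(4 8 10)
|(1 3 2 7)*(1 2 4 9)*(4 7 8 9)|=6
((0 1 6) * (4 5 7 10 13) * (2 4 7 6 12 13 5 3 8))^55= (0 6 5 10 7 13 12 1)(2 8 3 4)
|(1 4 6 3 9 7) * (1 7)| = |(1 4 6 3 9)| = 5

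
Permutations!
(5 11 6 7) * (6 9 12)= (5 11 9 12 6 7)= [0, 1, 2, 3, 4, 11, 7, 5, 8, 12, 10, 9, 6]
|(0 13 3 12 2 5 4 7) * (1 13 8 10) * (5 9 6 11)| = |(0 8 10 1 13 3 12 2 9 6 11 5 4 7)| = 14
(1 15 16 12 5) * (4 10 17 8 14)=(1 15 16 12 5)(4 10 17 8 14)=[0, 15, 2, 3, 10, 1, 6, 7, 14, 9, 17, 11, 5, 13, 4, 16, 12, 8]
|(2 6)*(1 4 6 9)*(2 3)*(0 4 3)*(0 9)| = |(0 4 6 9 1 3 2)| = 7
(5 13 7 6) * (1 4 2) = (1 4 2)(5 13 7 6) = [0, 4, 1, 3, 2, 13, 5, 6, 8, 9, 10, 11, 12, 7]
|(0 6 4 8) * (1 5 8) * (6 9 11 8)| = 4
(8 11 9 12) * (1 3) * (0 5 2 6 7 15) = [5, 3, 6, 1, 4, 2, 7, 15, 11, 12, 10, 9, 8, 13, 14, 0] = (0 5 2 6 7 15)(1 3)(8 11 9 12)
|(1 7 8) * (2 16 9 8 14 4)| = |(1 7 14 4 2 16 9 8)| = 8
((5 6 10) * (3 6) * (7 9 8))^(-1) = ((3 6 10 5)(7 9 8))^(-1) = (3 5 10 6)(7 8 9)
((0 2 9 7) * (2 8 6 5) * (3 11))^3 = (0 5 7 6 9 8 2)(3 11)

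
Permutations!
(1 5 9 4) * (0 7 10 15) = (0 7 10 15)(1 5 9 4) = [7, 5, 2, 3, 1, 9, 6, 10, 8, 4, 15, 11, 12, 13, 14, 0]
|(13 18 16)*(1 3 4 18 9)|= |(1 3 4 18 16 13 9)|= 7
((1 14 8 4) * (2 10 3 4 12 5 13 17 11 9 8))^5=(1 4 3 10 2 14)(5 8 11 13 12 9 17)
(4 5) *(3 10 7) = (3 10 7)(4 5) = [0, 1, 2, 10, 5, 4, 6, 3, 8, 9, 7]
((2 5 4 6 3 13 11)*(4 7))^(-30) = (2 7 6 13)(3 11 5 4)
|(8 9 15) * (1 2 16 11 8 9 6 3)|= 14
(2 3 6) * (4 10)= (2 3 6)(4 10)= [0, 1, 3, 6, 10, 5, 2, 7, 8, 9, 4]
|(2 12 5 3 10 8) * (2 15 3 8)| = |(2 12 5 8 15 3 10)| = 7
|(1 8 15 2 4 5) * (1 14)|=|(1 8 15 2 4 5 14)|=7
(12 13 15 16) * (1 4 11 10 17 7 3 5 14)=(1 4 11 10 17 7 3 5 14)(12 13 15 16)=[0, 4, 2, 5, 11, 14, 6, 3, 8, 9, 17, 10, 13, 15, 1, 16, 12, 7]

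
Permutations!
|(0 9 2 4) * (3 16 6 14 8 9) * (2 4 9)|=|(0 3 16 6 14 8 2 9 4)|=9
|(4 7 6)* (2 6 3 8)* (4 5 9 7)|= 7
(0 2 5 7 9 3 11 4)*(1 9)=(0 2 5 7 1 9 3 11 4)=[2, 9, 5, 11, 0, 7, 6, 1, 8, 3, 10, 4]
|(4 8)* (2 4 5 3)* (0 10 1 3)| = |(0 10 1 3 2 4 8 5)| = 8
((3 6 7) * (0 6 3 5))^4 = (7) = ((0 6 7 5))^4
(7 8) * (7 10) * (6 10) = [0, 1, 2, 3, 4, 5, 10, 8, 6, 9, 7] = (6 10 7 8)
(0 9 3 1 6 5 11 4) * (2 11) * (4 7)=(0 9 3 1 6 5 2 11 7 4)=[9, 6, 11, 1, 0, 2, 5, 4, 8, 3, 10, 7]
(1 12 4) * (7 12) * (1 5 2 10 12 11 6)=[0, 7, 10, 3, 5, 2, 1, 11, 8, 9, 12, 6, 4]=(1 7 11 6)(2 10 12 4 5)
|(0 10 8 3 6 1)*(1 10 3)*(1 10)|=4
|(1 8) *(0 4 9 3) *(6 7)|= |(0 4 9 3)(1 8)(6 7)|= 4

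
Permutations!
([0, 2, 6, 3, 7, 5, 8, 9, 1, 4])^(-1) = [0, 8, 1, 3, 9, 5, 2, 4, 6, 7]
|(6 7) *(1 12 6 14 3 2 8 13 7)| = 6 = |(1 12 6)(2 8 13 7 14 3)|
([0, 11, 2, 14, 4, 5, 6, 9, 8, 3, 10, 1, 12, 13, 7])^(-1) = (1 11)(3 9 7 14)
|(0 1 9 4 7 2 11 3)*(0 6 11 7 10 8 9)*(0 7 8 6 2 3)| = 11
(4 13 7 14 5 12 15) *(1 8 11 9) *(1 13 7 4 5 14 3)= (1 8 11 9 13 4 7 3)(5 12 15)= [0, 8, 2, 1, 7, 12, 6, 3, 11, 13, 10, 9, 15, 4, 14, 5]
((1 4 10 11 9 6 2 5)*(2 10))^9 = (1 4 2 5)(6 10 11 9)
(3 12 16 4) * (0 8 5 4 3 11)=(0 8 5 4 11)(3 12 16)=[8, 1, 2, 12, 11, 4, 6, 7, 5, 9, 10, 0, 16, 13, 14, 15, 3]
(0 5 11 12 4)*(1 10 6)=(0 5 11 12 4)(1 10 6)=[5, 10, 2, 3, 0, 11, 1, 7, 8, 9, 6, 12, 4]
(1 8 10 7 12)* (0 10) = (0 10 7 12 1 8) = [10, 8, 2, 3, 4, 5, 6, 12, 0, 9, 7, 11, 1]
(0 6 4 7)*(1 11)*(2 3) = [6, 11, 3, 2, 7, 5, 4, 0, 8, 9, 10, 1] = (0 6 4 7)(1 11)(2 3)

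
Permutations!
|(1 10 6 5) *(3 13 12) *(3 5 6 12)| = 4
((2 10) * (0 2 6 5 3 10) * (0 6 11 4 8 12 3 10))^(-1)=((0 2 6 5 10 11 4 8 12 3))^(-1)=(0 3 12 8 4 11 10 5 6 2)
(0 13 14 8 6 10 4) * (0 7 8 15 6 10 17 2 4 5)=(0 13 14 15 6 17 2 4 7 8 10 5)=[13, 1, 4, 3, 7, 0, 17, 8, 10, 9, 5, 11, 12, 14, 15, 6, 16, 2]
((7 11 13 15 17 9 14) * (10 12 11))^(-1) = (7 14 9 17 15 13 11 12 10)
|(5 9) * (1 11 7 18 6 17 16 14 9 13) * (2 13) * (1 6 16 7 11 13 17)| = |(1 13 6)(2 17 7 18 16 14 9 5)| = 24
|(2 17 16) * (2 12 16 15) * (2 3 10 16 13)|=8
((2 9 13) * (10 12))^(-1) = (2 13 9)(10 12) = ((2 9 13)(10 12))^(-1)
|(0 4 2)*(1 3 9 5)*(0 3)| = 7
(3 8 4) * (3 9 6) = (3 8 4 9 6) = [0, 1, 2, 8, 9, 5, 3, 7, 4, 6]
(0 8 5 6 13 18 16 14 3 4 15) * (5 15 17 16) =(0 8 15)(3 4 17 16 14)(5 6 13 18) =[8, 1, 2, 4, 17, 6, 13, 7, 15, 9, 10, 11, 12, 18, 3, 0, 14, 16, 5]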